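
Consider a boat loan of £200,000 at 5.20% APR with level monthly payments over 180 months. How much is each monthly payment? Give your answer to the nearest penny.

£1,602.50

Monthly rate = 5.2%/12 = 0.0043333; payment = 200,000 × 0.0043333 / (1 − (1+0.0043333)^−180) = £1,602.50.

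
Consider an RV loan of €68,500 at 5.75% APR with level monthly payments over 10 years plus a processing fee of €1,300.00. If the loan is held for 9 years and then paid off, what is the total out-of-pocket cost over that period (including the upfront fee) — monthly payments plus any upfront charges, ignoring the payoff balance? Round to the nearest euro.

Monthly rate = 5.75%/12 = 0.0047917; payment = 68,500 × 0.0047917 / (1 − (1+0.0047917)^−120) = €751.92.
Total outlay = 108 × €751.92 + €1,300.00 = €82,507.36.

€82,507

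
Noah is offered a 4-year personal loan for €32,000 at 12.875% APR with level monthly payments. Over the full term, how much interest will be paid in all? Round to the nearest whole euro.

At 12.875% the monthly rate is 0.0107292, so the payment is 32,000 × 0.0107292 / (1 − 1.0107292^−48) = €856.50.
Total paid = 48 × €856.50 = €41,112.00; interest = €41,112.00 − €32,000 = €9,112.00.

€9,112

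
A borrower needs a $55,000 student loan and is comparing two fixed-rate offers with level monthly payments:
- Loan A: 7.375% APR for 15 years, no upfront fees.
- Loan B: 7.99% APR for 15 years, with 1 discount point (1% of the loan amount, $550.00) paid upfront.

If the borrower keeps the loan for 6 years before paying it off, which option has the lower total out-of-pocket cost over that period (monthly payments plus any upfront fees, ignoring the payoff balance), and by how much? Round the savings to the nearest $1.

Loan A: at 7.375% the monthly rate is 0.0061458, so the payment is 55,000 × 0.0061458 / (1 − 1.0061458^−180) = $505.96.
Loan B: monthly rate = 7.99%/12 = 0.0066583; payment = 55,000 × 0.0066583 / (1 − (1+0.0066583)^−180) = $525.29.
Over 72 months: Loan A costs 72 × $505.96 = $36,429.12; Loan B costs 72 × $525.29 + $550.00 = $38,370.88.
Loan A is cheaper by $38,370.88 − $36,429.12 = $1,941.76.

Loan A by $1,942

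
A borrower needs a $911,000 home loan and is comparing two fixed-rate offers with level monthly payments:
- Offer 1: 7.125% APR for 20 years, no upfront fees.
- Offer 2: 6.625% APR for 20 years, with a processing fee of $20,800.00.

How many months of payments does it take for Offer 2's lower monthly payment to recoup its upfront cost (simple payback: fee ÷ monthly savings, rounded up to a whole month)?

Offer 1: monthly rate = 7.125%/12 = 0.0059375; payment = 911,000 × 0.0059375 / (1 − (1+0.0059375)^−240) = $7,131.49.
Offer 2: at 6.625% the monthly rate is 0.0055208, so the payment is 911,000 × 0.0055208 / (1 − 1.0055208^−240) = $6,859.38.
Monthly savings = $7,131.49 − $6,859.38 = $272.11.
Break-even = $20,800.00 / $272.11 = 76.44 → 77 months.

77 months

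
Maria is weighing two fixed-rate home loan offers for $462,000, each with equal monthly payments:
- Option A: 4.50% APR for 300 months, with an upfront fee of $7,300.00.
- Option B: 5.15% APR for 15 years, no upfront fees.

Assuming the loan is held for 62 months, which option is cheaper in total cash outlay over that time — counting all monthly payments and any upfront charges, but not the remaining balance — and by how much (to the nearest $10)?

Option A: at 4.50% the monthly rate is 0.0037500, so the payment is 462,000 × 0.0037500 / (1 − 1.0037500^−300) = $2,567.95.
Option B: at 5.15% the monthly rate is 0.0042917, so the payment is 462,000 × 0.0042917 / (1 − 1.0042917^−180) = $3,689.67.
Over 62 months: Option A costs 62 × $2,567.95 + $7,300.00 = $166,512.90; Option B costs 62 × $3,689.67 = $228,759.54.
Option A is cheaper by $228,759.54 − $166,512.90 = $62,246.64.

Option A by $62,250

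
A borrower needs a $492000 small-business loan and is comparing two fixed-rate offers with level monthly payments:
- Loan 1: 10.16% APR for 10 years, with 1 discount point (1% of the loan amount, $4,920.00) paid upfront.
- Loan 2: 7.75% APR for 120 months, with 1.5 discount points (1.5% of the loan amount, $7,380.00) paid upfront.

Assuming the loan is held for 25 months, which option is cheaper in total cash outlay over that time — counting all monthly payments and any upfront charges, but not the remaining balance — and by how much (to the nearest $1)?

Loan 2 by $13,564

Loan 1: at 10.16% the monthly rate is 0.0084667, so the payment is 492,000 × 0.0084667 / (1 − 1.0084667^−120) = $6,545.49.
Loan 2: at 7.75% the monthly rate is 0.0064583, so the payment is 492,000 × 0.0064583 / (1 − 1.0064583^−120) = $5,904.52.
Over 25 months: Loan 1 costs 25 × $6,545.49 + $4,920.00 = $168,557.25; Loan 2 costs 25 × $5,904.52 + $7,380.00 = $154,993.00.
Loan 2 is cheaper by $168,557.25 − $154,993.00 = $13,564.25.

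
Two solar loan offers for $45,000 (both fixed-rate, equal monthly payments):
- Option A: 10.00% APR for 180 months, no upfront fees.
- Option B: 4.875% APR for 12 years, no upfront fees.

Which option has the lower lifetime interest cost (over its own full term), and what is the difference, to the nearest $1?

Option B by $27,516

Option A: monthly rate = 10%/12 = 0.0083333; payment = 45,000 × 0.0083333 / (1 − (1+0.0083333)^−180) = $483.57.
Total interest on Option A = 180 × $483.57 − $45,000 = $42,042.60.
Option B: at 4.875% the monthly rate is 0.0040625, so the payment is 45,000 × 0.0040625 / (1 − 1.0040625^−144) = $413.38.
Total interest on Option B = 144 × $413.38 − $45,000 = $14,526.72.
Option B is lower by $27,515.88.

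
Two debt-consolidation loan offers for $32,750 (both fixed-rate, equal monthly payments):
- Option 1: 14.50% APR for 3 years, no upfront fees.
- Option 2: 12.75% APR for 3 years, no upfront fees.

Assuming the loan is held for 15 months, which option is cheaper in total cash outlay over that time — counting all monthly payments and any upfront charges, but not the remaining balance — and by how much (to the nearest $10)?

Option 1: at 14.50% the monthly rate is 0.0120833, so the payment is 32,750 × 0.0120833 / (1 − 1.0120833^−36) = $1,127.29.
Option 2: at 12.75% the monthly rate is 0.0106250, so the payment is 32,750 × 0.0106250 / (1 − 1.0106250^−36) = $1,099.54.
Over 15 months: Option 1 costs 15 × $1,127.29 = $16,909.35; Option 2 costs 15 × $1,099.54 = $16,493.10.
Option 2 is cheaper by $16,909.35 − $16,493.10 = $416.25.

Option 2 by $420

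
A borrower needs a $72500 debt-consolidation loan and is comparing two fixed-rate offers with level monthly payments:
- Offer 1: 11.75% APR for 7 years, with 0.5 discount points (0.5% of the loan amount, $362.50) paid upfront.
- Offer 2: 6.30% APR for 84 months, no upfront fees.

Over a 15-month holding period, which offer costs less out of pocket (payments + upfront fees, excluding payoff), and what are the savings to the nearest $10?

Offer 1: monthly rate = 11.75%/12 = 0.0097917; payment = 72,500 × 0.0097917 / (1 − (1+0.0097917)^−84) = $1,270.15.
Offer 2: at 6.30% the monthly rate is 0.0052500, so the payment is 72,500 × 0.0052500 / (1 − 1.0052500^−84) = $1,069.58.
Over 15 months: Offer 1 costs 15 × $1,270.15 + $362.50 = $19,414.75; Offer 2 costs 15 × $1,069.58 = $16,043.70.
Offer 2 is cheaper by $19,414.75 − $16,043.70 = $3,371.05.

Offer 2 by $3,370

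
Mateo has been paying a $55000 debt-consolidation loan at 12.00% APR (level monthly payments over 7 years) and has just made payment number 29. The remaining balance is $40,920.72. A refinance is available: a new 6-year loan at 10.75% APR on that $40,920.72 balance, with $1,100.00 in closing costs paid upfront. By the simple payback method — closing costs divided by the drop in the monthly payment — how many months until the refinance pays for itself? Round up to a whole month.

Current payment = 55,000 × 12%/12 / (1 − (1+0.0100000)^−84) = $970.90.
Refinanced payment = 40,920.72 × 0.0089583 / (1 − (1+0.0089583)^−72) = $773.66.
Monthly savings = $970.90 − $773.66 = $197.24.
Break-even = $1,100.00 / $197.24 = 5.58 → 6 months.

6 months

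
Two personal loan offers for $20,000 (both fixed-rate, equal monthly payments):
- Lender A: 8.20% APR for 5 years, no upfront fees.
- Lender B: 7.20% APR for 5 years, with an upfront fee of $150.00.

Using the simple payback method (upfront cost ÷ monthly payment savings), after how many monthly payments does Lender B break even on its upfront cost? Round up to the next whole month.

Lender A: monthly rate = 8.2%/12 = 0.0068333; payment = 20,000 × 0.0068333 / (1 − (1+0.0068333)^−60) = $407.44.
Lender B: monthly rate = 7.2%/12 = 0.0060000; payment = 20,000 × 0.0060000 / (1 − (1+0.0060000)^−60) = $397.91.
Monthly savings = $407.44 − $397.91 = $9.53.
Break-even = $150.00 / $9.53 = 15.74 → 16 months.

16 months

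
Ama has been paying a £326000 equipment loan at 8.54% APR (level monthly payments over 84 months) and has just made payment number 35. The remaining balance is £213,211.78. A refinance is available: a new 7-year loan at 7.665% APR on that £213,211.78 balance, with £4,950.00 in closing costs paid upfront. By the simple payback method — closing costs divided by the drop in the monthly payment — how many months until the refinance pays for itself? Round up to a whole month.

Current payment = 326,000 × 8.54%/12 / (1 − (1+0.0071167)^−84) = £5,169.25.
Refinanced payment = 213,211.78 × 0.0063875 / (1 − (1+0.0063875)^−84) = £3,287.69.
Monthly savings = £5,169.25 − £3,287.69 = £1,881.56.
Break-even = £4,950.00 / £1,881.56 = 2.63 → 3 months.

3 months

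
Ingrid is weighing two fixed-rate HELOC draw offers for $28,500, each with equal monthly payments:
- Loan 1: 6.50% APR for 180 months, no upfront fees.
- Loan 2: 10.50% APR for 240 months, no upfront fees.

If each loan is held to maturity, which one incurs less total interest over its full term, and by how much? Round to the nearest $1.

Loan 1 by $23,601

Loan 1: monthly rate = 6.5%/12 = 0.0054167; payment = 28,500 × 0.0054167 / (1 − (1+0.0054167)^−180) = $248.27.
Total interest on Loan 1 = 180 × $248.27 − $28,500 = $16,188.60.
Loan 2: monthly rate = 10.5%/12 = 0.0087500; payment = 28,500 × 0.0087500 / (1 − (1+0.0087500)^−240) = $284.54.
Total interest on Loan 2 = 240 × $284.54 − $28,500 = $39,789.60.
Loan 1 is lower by $23,601.00.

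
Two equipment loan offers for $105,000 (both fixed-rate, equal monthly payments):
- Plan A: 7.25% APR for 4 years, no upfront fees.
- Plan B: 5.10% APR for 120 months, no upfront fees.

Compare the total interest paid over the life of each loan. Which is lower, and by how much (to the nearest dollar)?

Plan A: monthly rate = 7.25%/12 = 0.0060417; payment = 105,000 × 0.0060417 / (1 − (1+0.0060417)^−48) = $2,526.55.
Total interest on Plan A = 48 × $2,526.55 − $105,000 = $16,274.40.
Plan B: monthly rate = 5.1%/12 = 0.0042500; payment = 105,000 × 0.0042500 / (1 − (1+0.0042500)^−120) = $1,118.83.
Total interest on Plan B = 120 × $1,118.83 − $105,000 = $29,259.60.
Plan A is lower by $12,985.20.

Plan A by $12,985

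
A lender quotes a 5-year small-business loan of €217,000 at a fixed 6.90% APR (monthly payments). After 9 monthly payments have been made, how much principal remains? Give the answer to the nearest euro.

€189,013

With monthly rate i = 6.9%/12 = 0.0057500, the balance after k of n payments is P · [(1+i)^n − (1+i)^k] / [(1+i)^n − 1].
(1+0.0057500)^60 = 1.41059544 and (1+0.0057500)^9 = 1.05295636, so the balance is 217,000 × (1.41059544 − 1.05295636) / (1.41059544 − 1) = €189,012.52.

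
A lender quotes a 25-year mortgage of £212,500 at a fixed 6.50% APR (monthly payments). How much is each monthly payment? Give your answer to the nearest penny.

£1,434.82

Monthly rate = 6.5%/12 = 0.0054167; payment = 212,500 × 0.0054167 / (1 − (1+0.0054167)^−300) = £1,434.82.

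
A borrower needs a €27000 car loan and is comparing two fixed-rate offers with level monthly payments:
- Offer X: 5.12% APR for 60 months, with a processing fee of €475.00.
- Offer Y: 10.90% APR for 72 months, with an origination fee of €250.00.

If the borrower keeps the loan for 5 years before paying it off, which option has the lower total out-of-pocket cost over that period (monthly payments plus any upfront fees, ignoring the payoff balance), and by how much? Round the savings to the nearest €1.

Offer X: at 5.12% the monthly rate is 0.0042667, so the payment is 27,000 × 0.0042667 / (1 − 1.0042667^−60) = €511.01.
Offer Y: at 10.90% the monthly rate is 0.0090833, so the payment is 27,000 × 0.0090833 / (1 − 1.0090833^−72) = €512.54.
Over 60 months: Offer X costs 60 × €511.01 + €475.00 = €31,135.60; Offer Y costs 60 × €512.54 + €250.00 = €31,002.40.
Offer Y is cheaper by €31,135.60 − €31,002.40 = €133.20.

Offer Y by €133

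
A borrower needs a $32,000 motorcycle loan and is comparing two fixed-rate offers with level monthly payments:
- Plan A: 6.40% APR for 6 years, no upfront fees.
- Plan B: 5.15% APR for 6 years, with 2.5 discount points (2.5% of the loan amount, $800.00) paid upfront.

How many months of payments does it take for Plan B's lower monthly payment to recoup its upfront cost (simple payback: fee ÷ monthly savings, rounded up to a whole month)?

Plan A: at 6.40% the monthly rate is 0.0053333, so the payment is 32,000 × 0.0053333 / (1 − 1.0053333^−72) = $536.40.
Plan B: at 5.15% the monthly rate is 0.0042917, so the payment is 32,000 × 0.0042917 / (1 − 1.0042917^−72) = $517.59.
Monthly savings = $536.40 − $517.59 = $18.81.
Break-even = $800.00 / $18.81 = 42.53 → 43 months.

43 months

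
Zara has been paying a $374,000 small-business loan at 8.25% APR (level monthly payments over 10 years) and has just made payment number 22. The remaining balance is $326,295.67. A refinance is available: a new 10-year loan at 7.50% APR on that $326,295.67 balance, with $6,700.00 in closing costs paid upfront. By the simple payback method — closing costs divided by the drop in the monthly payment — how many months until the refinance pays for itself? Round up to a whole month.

10 months

Current payment = 374,000 × 8.25%/12 / (1 − (1+0.0068750)^−120) = $4,587.21.
Refinanced payment = 326,295.67 × 0.0062500 / (1 − (1+0.0062500)^−120) = $3,873.19.
Monthly savings = $4,587.21 − $3,873.19 = $714.02.
Break-even = $6,700.00 / $714.02 = 9.38 → 10 months.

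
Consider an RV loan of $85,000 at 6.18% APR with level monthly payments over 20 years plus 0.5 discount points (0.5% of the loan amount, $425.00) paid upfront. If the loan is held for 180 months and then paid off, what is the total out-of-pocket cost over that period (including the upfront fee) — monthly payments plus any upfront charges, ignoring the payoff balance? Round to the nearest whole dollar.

$111,634

At 6.18% the monthly rate is 0.0051500, so the payment is 85,000 × 0.0051500 / (1 − 1.0051500^−240) = $617.83.
Total outlay = 180 × $617.83 + $425.00 = $111,634.40.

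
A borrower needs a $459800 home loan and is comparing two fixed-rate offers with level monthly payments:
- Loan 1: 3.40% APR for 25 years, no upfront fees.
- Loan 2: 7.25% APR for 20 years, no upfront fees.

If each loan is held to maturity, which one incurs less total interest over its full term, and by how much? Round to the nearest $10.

Loan 1 by $189,010

Loan 1: monthly rate = 3.4%/12 = 0.0028333; payment = 459,800 × 0.0028333 / (1 − (1+0.0028333)^−300) = $2,277.28.
Total interest on Loan 1 = 300 × $2,277.28 − $459,800 = $223,384.00.
Loan 2: at 7.25% the monthly rate is 0.0060417, so the payment is 459,800 × 0.0060417 / (1 − 1.0060417^−240) = $3,634.15.
Total interest on Loan 2 = 240 × $3,634.15 − $459,800 = $412,396.00.
Loan 1 is lower by $189,012.00.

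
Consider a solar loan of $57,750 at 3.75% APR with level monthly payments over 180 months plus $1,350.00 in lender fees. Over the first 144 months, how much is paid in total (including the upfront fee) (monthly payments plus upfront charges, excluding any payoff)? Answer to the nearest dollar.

At 3.75% the monthly rate is 0.0031250, so the payment is 57,750 × 0.0031250 / (1 − 1.0031250^−180) = $419.97.
Total outlay = 144 × $419.97 + $1,350.00 = $61,825.68.

$61,826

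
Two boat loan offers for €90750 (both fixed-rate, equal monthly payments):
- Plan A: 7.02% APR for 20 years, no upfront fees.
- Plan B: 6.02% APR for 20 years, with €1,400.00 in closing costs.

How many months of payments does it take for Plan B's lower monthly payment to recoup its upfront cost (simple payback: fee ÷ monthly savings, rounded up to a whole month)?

Plan A: at 7.02% the monthly rate is 0.0058500, so the payment is 90,750 × 0.0058500 / (1 − 1.0058500^−240) = €704.67.
Plan B: monthly rate = 6.02%/12 = 0.0050167; payment = 90,750 × 0.0050167 / (1 − (1+0.0050167)^−240) = €651.21.
Monthly savings = €704.67 − €651.21 = €53.46.
Break-even = €1,400.00 / €53.46 = 26.19 → 27 months.

27 months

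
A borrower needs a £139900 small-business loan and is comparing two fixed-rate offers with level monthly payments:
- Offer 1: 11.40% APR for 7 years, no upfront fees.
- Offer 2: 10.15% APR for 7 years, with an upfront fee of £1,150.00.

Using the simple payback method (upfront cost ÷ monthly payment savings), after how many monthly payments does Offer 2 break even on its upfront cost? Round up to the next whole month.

13 months

Offer 1: at 11.40% the monthly rate is 0.0095000, so the payment is 139,900 × 0.0095000 / (1 − 1.0095000^−84) = £2,424.95.
Offer 2: monthly rate = 10.15%/12 = 0.0084583; payment = 139,900 × 0.0084583 / (1 − (1+0.0084583)^−84) = £2,333.36.
Monthly savings = £2,424.95 − £2,333.36 = £91.59.
Break-even = £1,150.00 / £91.59 = 12.56 → 13 months.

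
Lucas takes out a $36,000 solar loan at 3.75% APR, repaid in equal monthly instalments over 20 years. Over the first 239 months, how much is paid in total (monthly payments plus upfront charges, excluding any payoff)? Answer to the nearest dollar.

$51,012

At 3.75% the monthly rate is 0.0031250, so the payment is 36,000 × 0.0031250 / (1 − 1.0031250^−240) = $213.44.
Total outlay = 239 × $213.44 = $51,012.16.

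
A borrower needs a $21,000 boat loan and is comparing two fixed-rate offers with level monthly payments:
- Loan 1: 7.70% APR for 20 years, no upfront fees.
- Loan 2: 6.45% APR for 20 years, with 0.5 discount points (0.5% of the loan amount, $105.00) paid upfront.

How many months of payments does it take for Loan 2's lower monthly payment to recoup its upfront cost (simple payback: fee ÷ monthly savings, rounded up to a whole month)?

Loan 1: at 7.70% the monthly rate is 0.0064167, so the payment is 21,000 × 0.0064167 / (1 − 1.0064167^−240) = $171.75.
Loan 2: at 6.45% the monthly rate is 0.0053750, so the payment is 21,000 × 0.0053750 / (1 − 1.0053750^−240) = $155.95.
Monthly savings = $171.75 − $155.95 = $15.80.
Break-even = $105.00 / $15.80 = 6.65 → 7 months.

7 months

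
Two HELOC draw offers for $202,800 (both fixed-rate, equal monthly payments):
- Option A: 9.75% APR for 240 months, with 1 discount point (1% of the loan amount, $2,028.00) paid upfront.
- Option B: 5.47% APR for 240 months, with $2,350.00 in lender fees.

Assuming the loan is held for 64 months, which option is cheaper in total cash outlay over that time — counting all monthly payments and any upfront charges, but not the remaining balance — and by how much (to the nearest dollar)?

Option B by $33,725

Option A: at 9.75% the monthly rate is 0.0081250, so the payment is 202,800 × 0.0081250 / (1 − 1.0081250^−240) = $1,923.59.
Option B: monthly rate = 5.47%/12 = 0.0045583; payment = 202,800 × 0.0045583 / (1 − (1+0.0045583)^−240) = $1,391.60.
Over 64 months: Option A costs 64 × $1,923.59 + $2,028.00 = $125,137.76; Option B costs 64 × $1,391.60 + $2,350.00 = $91,412.40.
Option B is cheaper by $125,137.76 − $91,412.40 = $33,725.36.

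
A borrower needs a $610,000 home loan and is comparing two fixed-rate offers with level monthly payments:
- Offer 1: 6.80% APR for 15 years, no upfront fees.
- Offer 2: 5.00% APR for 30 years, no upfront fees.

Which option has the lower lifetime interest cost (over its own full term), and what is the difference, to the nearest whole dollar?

Offer 1: monthly rate = 6.8%/12 = 0.0056667; payment = 610,000 × 0.0056667 / (1 − (1+0.0056667)^−180) = $5,414.87.
Total interest on Offer 1 = 180 × $5,414.87 − $610,000 = $364,676.60.
Offer 2: at 5.00% the monthly rate is 0.0041667, so the payment is 610,000 × 0.0041667 / (1 − 1.0041667^−360) = $3,274.61.
Total interest on Offer 2 = 360 × $3,274.61 − $610,000 = $568,859.60.
Offer 1 is lower by $204,183.00.

Offer 1 by $204,183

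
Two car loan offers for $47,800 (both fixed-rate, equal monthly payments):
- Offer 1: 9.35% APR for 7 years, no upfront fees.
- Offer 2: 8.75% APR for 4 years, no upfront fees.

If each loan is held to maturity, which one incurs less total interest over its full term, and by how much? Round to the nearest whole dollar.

Offer 2 by $8,492

Offer 1: at 9.35% the monthly rate is 0.0077917, so the payment is 47,800 × 0.0077917 / (1 − 1.0077917^−84) = $777.58.
Total interest on Offer 1 = 84 × $777.58 − $47,800 = $17,516.72.
Offer 2: monthly rate = 8.75%/12 = 0.0072917; payment = 47,800 × 0.0072917 / (1 − (1+0.0072917)^−48) = $1,183.84.
Total interest on Offer 2 = 48 × $1,183.84 − $47,800 = $9,024.32.
Offer 2 is lower by $8,492.40.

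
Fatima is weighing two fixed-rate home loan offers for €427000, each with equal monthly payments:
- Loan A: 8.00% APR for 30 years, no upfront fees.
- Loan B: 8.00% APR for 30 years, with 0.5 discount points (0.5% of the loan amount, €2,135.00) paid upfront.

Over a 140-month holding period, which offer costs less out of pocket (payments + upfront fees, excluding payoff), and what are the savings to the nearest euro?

Loan A by €2,135

Loan A: monthly rate = 8%/12 = 0.0066667; payment = 427,000 × 0.0066667 / (1 − (1+0.0066667)^−360) = €3,133.17.
Loan B: monthly rate = 8%/12 = 0.0066667; payment = 427,000 × 0.0066667 / (1 − (1+0.0066667)^−360) = €3,133.17.
Over 140 months: Loan A costs 140 × €3,133.17 = €438,643.80; Loan B costs 140 × €3,133.17 + €2,135.00 = €440,778.80.
Loan A is cheaper by €440,778.80 − €438,643.80 = €2,135.00.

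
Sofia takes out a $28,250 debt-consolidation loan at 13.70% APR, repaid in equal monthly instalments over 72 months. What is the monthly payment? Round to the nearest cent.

$577.58

Monthly rate = 13.7%/12 = 0.0114167; payment = 28,250 × 0.0114167 / (1 − (1+0.0114167)^−72) = $577.58.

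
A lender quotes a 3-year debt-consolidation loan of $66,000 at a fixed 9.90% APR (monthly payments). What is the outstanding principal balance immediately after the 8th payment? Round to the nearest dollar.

With monthly rate i = 9.9%/12 = 0.0082500, the balance after k of n payments is P · [(1+i)^n − (1+i)^k] / [(1+i)^n − 1].
(1+0.0082500)^36 = 1.34417652 and (1+0.0082500)^8 = 1.06793752, so the balance is 66,000 × (1.34417652 − 1.06793752) / (1.34417652 − 1) = $52,972.16.

$52,972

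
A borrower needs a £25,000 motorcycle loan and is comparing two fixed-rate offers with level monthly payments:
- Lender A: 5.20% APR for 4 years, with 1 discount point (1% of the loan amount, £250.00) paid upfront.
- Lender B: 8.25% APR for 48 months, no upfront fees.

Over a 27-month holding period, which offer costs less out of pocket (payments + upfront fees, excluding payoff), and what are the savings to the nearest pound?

Lender A by £702

Lender A: monthly rate = 5.2%/12 = 0.0043333; payment = 25,000 × 0.0043333 / (1 − (1+0.0043333)^−48) = £578.00.
Lender B: at 8.25% the monthly rate is 0.0068750, so the payment is 25,000 × 0.0068750 / (1 − 1.0068750^−48) = £613.26.
Over 27 months: Lender A costs 27 × £578.00 + £250.00 = £15,856.00; Lender B costs 27 × £613.26 = £16,558.02.
Lender A is cheaper by £16,558.02 − £15,856.00 = £702.02.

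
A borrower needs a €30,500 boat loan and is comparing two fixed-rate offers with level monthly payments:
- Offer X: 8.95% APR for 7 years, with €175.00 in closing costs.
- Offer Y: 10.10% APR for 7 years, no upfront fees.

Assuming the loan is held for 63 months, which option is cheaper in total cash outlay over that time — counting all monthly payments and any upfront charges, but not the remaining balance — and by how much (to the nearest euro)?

Offer X: at 8.95% the monthly rate is 0.0074583, so the payment is 30,500 × 0.0074583 / (1 − 1.0074583^−84) = €489.94.
Offer Y: at 10.10% the monthly rate is 0.0084167, so the payment is 30,500 × 0.0084167 / (1 − 1.0084167^−84) = €507.91.
Over 63 months: Offer X costs 63 × €489.94 + €175.00 = €31,041.22; Offer Y costs 63 × €507.91 = €31,998.33.
Offer X is cheaper by €31,998.33 − €31,041.22 = €957.11.

Offer X by €957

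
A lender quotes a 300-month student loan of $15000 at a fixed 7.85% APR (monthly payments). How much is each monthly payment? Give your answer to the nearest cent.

$114.29

At 7.85% the monthly rate is 0.0065417, so the payment is 15,000 × 0.0065417 / (1 − 1.0065417^−300) = $114.29.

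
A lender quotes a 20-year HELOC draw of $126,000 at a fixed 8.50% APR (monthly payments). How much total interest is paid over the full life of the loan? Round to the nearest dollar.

$136,430

At 8.50% the monthly rate is 0.0070833, so the payment is 126,000 × 0.0070833 / (1 − 1.0070833^−240) = $1,093.46.
Total paid = 240 × $1,093.46 = $262,430.40; interest = $262,430.40 − $126,000 = $136,430.40.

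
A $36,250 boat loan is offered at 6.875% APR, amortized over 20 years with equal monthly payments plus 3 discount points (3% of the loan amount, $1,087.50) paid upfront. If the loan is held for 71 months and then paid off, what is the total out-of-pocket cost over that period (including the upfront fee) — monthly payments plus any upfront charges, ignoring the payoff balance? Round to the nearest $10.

At 6.875% the monthly rate is 0.0057292, so the payment is 36,250 × 0.0057292 / (1 − 1.0057292^−240) = $278.33.
Total outlay = 71 × $278.33 + $1,087.50 = $20,848.93.

$20,850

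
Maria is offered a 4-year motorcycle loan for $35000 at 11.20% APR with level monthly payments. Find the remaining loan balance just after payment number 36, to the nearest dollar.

With monthly rate i = 11.2%/12 = 0.0093333, the balance after k of n payments is P · [(1+i)^n − (1+i)^k] / [(1+i)^n − 1].
(1+0.0093333)^48 = 1.56193002 and (1+0.0093333)^36 = 1.39716012, so the balance is 35,000 × (1.56193002 − 1.39716012) / (1.56193002 − 1) = $10,262.75.

$10,263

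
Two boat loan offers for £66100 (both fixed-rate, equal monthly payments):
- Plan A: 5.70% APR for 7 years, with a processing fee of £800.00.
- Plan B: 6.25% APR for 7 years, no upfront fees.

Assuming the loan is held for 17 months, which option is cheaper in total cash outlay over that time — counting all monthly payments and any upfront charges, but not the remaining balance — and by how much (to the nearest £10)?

Plan B by £500

Plan A: monthly rate = 5.7%/12 = 0.0047500; payment = 66,100 × 0.0047500 / (1 − (1+0.0047500)^−84) = £956.15.
Plan B: at 6.25% the monthly rate is 0.0052083, so the payment is 66,100 × 0.0052083 / (1 − 1.0052083^−84) = £973.57.
Over 17 months: Plan A costs 17 × £956.15 + £800.00 = £17,054.55; Plan B costs 17 × £973.57 = £16,550.69.
Plan B is cheaper by £17,054.55 − £16,550.69 = £503.86.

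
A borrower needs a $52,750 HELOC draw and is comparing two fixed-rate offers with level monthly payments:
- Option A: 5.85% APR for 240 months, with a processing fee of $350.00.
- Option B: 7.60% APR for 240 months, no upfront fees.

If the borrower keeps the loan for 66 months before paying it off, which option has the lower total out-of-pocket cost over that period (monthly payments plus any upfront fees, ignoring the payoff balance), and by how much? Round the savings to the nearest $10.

Option A: at 5.85% the monthly rate is 0.0048750, so the payment is 52,750 × 0.0048750 / (1 − 1.0048750^−240) = $373.37.
Option B: monthly rate = 7.6%/12 = 0.0063333; payment = 52,750 × 0.0063333 / (1 − (1+0.0063333)^−240) = $428.18.
Over 66 months: Option A costs 66 × $373.37 + $350.00 = $24,992.42; Option B costs 66 × $428.18 = $28,259.88.
Option A is cheaper by $28,259.88 − $24,992.42 = $3,267.46.

Option A by $3,270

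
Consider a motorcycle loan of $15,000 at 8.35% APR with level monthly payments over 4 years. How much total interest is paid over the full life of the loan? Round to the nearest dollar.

$2,696

At 8.35% the monthly rate is 0.0069583, so the payment is 15,000 × 0.0069583 / (1 − 1.0069583^−48) = $368.66.
Total paid = 48 × $368.66 = $17,695.68; interest = $17,695.68 − $15,000 = $2,695.68.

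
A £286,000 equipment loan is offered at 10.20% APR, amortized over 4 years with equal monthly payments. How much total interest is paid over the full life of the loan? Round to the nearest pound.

£63,498

Monthly rate = 10.2%/12 = 0.0085000; payment = 286,000 × 0.0085000 / (1 − (1+0.0085000)^−48) = £7,281.20.
Total paid = 48 × £7,281.20 = £349,497.60; interest = £349,497.60 − £286,000 = £63,497.60.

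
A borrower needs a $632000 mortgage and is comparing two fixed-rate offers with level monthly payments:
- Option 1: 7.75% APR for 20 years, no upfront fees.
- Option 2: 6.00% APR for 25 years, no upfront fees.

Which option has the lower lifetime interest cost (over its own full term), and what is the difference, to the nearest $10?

Option 1: monthly rate = 7.75%/12 = 0.0064583; payment = 632,000 × 0.0064583 / (1 − (1+0.0064583)^−240) = $5,188.39.
Total interest on Option 1 = 240 × $5,188.39 − $632,000 = $613,213.60.
Option 2: monthly rate = 6%/12 = 0.0050000; payment = 632,000 × 0.0050000 / (1 − (1+0.0050000)^−300) = $4,071.98.
Total interest on Option 2 = 300 × $4,071.98 − $632,000 = $589,594.00.
Option 2 is lower by $23,619.60.

Option 2 by $23,620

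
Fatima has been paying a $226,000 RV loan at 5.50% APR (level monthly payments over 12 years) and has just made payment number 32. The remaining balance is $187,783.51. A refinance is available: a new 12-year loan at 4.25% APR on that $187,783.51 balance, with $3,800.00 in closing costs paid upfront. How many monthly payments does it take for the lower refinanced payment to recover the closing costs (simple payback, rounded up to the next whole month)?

8 months

Current payment = 226,000 × 5.5%/12 / (1 − (1+0.0045833)^−144) = $2,147.39.
Refinanced payment = 187,783.51 × 0.0035417 / (1 − (1+0.0035417)^−144) = $1,666.99.
Monthly savings = $2,147.39 − $1,666.99 = $480.40.
Break-even = $3,800.00 / $480.40 = 7.91 → 8 months.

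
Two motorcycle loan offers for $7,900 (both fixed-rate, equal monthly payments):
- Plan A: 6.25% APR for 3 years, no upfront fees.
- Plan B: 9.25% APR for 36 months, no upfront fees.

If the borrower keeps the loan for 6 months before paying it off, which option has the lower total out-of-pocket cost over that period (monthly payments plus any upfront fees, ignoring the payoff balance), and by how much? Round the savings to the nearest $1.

Plan A by $65

Plan A: at 6.25% the monthly rate is 0.0052083, so the payment is 7,900 × 0.0052083 / (1 − 1.0052083^−36) = $241.23.
Plan B: monthly rate = 9.25%/12 = 0.0077083; payment = 7,900 × 0.0077083 / (1 − (1+0.0077083)^−36) = $252.14.
Over 6 months: Plan A costs 6 × $241.23 = $1,447.38; Plan B costs 6 × $252.14 = $1,512.84.
Plan A is cheaper by $1,512.84 − $1,447.38 = $65.46.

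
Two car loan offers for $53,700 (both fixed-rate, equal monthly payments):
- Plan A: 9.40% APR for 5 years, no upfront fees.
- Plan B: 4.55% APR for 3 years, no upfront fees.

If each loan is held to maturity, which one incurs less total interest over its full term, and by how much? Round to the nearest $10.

Plan A: at 9.40% the monthly rate is 0.0078333, so the payment is 53,700 × 0.0078333 / (1 − 1.0078333^−60) = $1,125.18.
Total interest on Plan A = 60 × $1,125.18 − $53,700 = $13,810.80.
Plan B: at 4.55% the monthly rate is 0.0037917, so the payment is 53,700 × 0.0037917 / (1 − 1.0037917^−36) = $1,598.61.
Total interest on Plan B = 36 × $1,598.61 − $53,700 = $3,849.96.
Plan B is lower by $9,960.84.

Plan B by $9,960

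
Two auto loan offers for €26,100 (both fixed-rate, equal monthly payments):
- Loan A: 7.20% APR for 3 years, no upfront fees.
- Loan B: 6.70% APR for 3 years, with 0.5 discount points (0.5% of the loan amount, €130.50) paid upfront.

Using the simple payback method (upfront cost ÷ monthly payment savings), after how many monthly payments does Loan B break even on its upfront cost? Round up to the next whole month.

22 months

Loan A: monthly rate = 7.2%/12 = 0.0060000; payment = 26,100 × 0.0060000 / (1 − (1+0.0060000)^−36) = €808.28.
Loan B: monthly rate = 6.7%/12 = 0.0055833; payment = 26,100 × 0.0055833 / (1 − (1+0.0055833)^−36) = €802.32.
Monthly savings = €808.28 − €802.32 = €5.96.
Break-even = €130.50 / €5.96 = 21.90 → 22 months.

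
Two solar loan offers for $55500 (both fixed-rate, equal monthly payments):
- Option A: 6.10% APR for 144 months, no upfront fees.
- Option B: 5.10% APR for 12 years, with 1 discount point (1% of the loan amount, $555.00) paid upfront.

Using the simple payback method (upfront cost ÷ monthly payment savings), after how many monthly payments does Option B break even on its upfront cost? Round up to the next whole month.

Option A: at 6.10% the monthly rate is 0.0050833, so the payment is 55,500 × 0.0050833 / (1 − 1.0050833^−144) = $544.47.
Option B: monthly rate = 5.1%/12 = 0.0042500; payment = 55,500 × 0.0042500 / (1 − (1+0.0042500)^−144) = $516.10.
Monthly savings = $544.47 − $516.10 = $28.37.
Break-even = $555.00 / $28.37 = 19.56 → 20 months.

20 months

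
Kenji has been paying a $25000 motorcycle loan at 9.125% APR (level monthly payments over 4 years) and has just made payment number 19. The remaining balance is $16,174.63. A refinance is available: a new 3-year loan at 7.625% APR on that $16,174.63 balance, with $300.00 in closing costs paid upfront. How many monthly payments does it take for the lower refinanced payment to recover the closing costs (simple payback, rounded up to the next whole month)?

3 months

Current payment = 25,000 × 9.125%/12 / (1 − (1+0.0076042)^−48) = $623.61.
Refinanced payment = 16,174.63 × 0.0063542 / (1 − (1+0.0063542)^−36) = $504.06.
Monthly savings = $623.61 − $504.06 = $119.55.
Break-even = $300.00 / $119.55 = 2.51 → 3 months.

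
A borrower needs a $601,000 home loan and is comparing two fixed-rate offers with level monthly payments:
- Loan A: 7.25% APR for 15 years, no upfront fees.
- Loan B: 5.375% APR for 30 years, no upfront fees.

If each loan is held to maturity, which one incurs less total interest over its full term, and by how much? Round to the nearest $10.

Loan A: at 7.25% the monthly rate is 0.0060417, so the payment is 601,000 × 0.0060417 / (1 − 1.0060417^−180) = $5,486.31.
Total interest on Loan A = 180 × $5,486.31 − $601,000 = $386,535.80.
Loan B: monthly rate = 5.375%/12 = 0.0044792; payment = 601,000 × 0.0044792 / (1 − (1+0.0044792)^−360) = $3,365.43.
Total interest on Loan B = 360 × $3,365.43 − $601,000 = $610,554.80.
Loan A is lower by $224,019.00.

Loan A by $224,020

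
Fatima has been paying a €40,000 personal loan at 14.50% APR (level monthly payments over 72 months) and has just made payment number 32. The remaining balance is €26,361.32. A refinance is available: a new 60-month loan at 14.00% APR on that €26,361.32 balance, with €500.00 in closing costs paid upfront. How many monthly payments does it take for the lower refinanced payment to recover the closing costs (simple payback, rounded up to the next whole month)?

Current payment = 40,000 × 14.5%/12 / (1 − (1+0.0120833)^−72) = €834.98.
Refinanced payment = 26,361.32 × 0.0116667 / (1 − (1+0.0116667)^−60) = €613.38.
Monthly savings = €834.98 − €613.38 = €221.60.
Break-even = €500.00 / €221.60 = 2.26 → 3 months.

3 months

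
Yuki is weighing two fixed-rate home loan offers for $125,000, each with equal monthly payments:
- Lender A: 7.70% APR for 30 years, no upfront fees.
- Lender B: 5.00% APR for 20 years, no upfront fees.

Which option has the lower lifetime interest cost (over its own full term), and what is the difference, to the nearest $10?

Lender B by $122,850

Lender A: at 7.70% the monthly rate is 0.0064167, so the payment is 125,000 × 0.0064167 / (1 − 1.0064167^−360) = $891.20.
Total interest on Lender A = 360 × $891.20 − $125,000 = $195,832.00.
Lender B: at 5.00% the monthly rate is 0.0041667, so the payment is 125,000 × 0.0041667 / (1 − 1.0041667^−240) = $824.94.
Total interest on Lender B = 240 × $824.94 − $125,000 = $72,985.60.
Lender B is lower by $122,846.40.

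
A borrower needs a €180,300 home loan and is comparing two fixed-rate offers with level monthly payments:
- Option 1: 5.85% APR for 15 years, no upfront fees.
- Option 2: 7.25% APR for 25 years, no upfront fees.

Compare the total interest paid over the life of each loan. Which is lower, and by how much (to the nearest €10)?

Option 1: at 5.85% the monthly rate is 0.0048750, so the payment is 180,300 × 0.0048750 / (1 − 1.0048750^−180) = €1,506.90.
Total interest on Option 1 = 180 × €1,506.90 − €180,300 = €90,942.00.
Option 2: monthly rate = 7.25%/12 = 0.0060417; payment = 180,300 × 0.0060417 / (1 − (1+0.0060417)^−300) = €1,303.22.
Total interest on Option 2 = 300 × €1,303.22 − €180,300 = €210,666.00.
Option 1 is lower by €119,724.00.

Option 1 by €119,720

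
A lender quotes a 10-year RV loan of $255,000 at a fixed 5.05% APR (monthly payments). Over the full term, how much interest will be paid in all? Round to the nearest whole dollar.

Monthly rate = 5.05%/12 = 0.0042083; payment = 255,000 × 0.0042083 / (1 − (1+0.0042083)^−120) = $2,710.91.
Total paid = 120 × $2,710.91 = $325,309.20; interest = $325,309.20 − $255,000 = $70,309.20.

$70,309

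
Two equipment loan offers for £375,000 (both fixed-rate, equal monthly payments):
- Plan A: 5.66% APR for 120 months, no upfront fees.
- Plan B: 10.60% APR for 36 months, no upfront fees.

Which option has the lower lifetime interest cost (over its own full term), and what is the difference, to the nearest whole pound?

Plan B by £52,524

Plan A: at 5.66% the monthly rate is 0.0047167, so the payment is 375,000 × 0.0047167 / (1 − 1.0047167^−120) = £4,099.53.
Total interest on Plan A = 120 × £4,099.53 − £375,000 = £116,943.60.
Plan B: at 10.60% the monthly rate is 0.0088333, so the payment is 375,000 × 0.0088333 / (1 − 1.0088333^−36) = £12,206.11.
Total interest on Plan B = 36 × £12,206.11 − £375,000 = £64,419.96.
Plan B is lower by £52,523.64.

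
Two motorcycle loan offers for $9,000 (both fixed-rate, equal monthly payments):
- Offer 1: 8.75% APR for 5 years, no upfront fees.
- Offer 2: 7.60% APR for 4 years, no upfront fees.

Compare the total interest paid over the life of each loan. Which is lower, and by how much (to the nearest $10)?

Offer 2 by $680

Offer 1: monthly rate = 8.75%/12 = 0.0072917; payment = 9,000 × 0.0072917 / (1 − (1+0.0072917)^−60) = $185.74.
Total interest on Offer 1 = 60 × $185.74 − $9,000 = $2,144.40.
Offer 2: at 7.60% the monthly rate is 0.0063333, so the payment is 9,000 × 0.0063333 / (1 − 1.0063333^−48) = $218.03.
Total interest on Offer 2 = 48 × $218.03 − $9,000 = $1,465.44.
Offer 2 is lower by $678.96.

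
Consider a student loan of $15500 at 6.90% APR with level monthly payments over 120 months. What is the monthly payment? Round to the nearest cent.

At 6.90% the monthly rate is 0.0057500, so the payment is 15,500 × 0.0057500 / (1 − 1.0057500^−120) = $179.17.

$179.17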